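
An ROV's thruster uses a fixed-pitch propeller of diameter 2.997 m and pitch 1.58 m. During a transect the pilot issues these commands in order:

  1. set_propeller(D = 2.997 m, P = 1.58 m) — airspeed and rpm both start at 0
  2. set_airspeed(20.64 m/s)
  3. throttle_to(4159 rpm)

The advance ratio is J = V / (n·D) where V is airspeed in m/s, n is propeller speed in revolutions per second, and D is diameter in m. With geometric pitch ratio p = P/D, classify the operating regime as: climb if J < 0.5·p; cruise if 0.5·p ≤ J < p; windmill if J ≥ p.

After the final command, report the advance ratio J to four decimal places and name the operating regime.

J = 0.0994, regime = climb

set_propeller: D = 2.997 m, P = 1.58 m (p = P/D = 0.527194); state ← (V=0, rpm=0)
set_airspeed(20.64): V ← 20.64 m/s
throttle_to(4159): rpm ← 4159
final state: V = 20.64 m/s, rpm = 4159 → n = rpm/60 = 69.316667 rev/s
J = V / (n·D) = 20.64 / (69.316667 × 2.997) = 0.099354
regime bands: climb J<0.2636 | cruise [0.2636, 0.5272) | windmill J≥0.5272
J = 0.0994 → climb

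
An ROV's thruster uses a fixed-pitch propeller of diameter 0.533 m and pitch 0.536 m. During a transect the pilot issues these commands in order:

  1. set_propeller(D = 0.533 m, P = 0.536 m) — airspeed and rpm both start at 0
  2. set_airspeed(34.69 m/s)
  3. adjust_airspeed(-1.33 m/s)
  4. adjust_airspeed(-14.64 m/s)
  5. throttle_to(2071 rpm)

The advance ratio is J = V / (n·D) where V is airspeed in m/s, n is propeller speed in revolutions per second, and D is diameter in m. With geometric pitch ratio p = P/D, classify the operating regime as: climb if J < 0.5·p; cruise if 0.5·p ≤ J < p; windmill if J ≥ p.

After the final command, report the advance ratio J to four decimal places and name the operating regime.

J = 1.0175, regime = windmill

set_propeller: D = 0.533 m, P = 0.536 m (p = P/D = 1.005629); state ← (V=0, rpm=0)
set_airspeed(34.69): V ← 34.69 m/s
adjust_airspeed(-1.33): V ← 34.69 -1.33 = 33.36 m/s
adjust_airspeed(-14.64): V ← 33.36 -14.64 = 18.72 m/s
throttle_to(2071): rpm ← 2071
final state: V = 18.72 m/s, rpm = 2071 → n = rpm/60 = 34.516667 rev/s
J = V / (n·D) = 18.72 / (34.516667 × 0.533) = 1.017536
regime bands: climb J<0.5028 | cruise [0.5028, 1.0056) | windmill J≥1.0056
J = 1.0175 → windmill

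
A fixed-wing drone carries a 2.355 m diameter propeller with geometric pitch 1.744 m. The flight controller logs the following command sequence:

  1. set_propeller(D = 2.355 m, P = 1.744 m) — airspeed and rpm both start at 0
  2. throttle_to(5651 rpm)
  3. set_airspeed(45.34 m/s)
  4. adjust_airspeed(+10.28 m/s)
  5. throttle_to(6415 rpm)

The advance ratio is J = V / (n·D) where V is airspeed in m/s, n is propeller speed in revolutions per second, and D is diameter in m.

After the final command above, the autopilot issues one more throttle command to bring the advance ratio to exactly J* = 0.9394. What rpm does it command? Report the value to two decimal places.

rpm = 1508.48

set_propeller: D = 2.355 m, P = 1.744 m (p = P/D = 0.740552); state ← (V=0, rpm=0)
throttle_to(5651): rpm ← 5651
set_airspeed(45.34): V ← 45.34 m/s
adjust_airspeed(+10.28): V ← 45.34 +10.28 = 55.62 m/s
throttle_to(6415): rpm ← 6415
final state: V = 55.62 m/s, rpm = 6415 → n = rpm/60 = 106.916667 rev/s
target J* = 0.9394; solve J* = V/(n·D) for n: n = V/(J*·D) = 55.62/(0.9394 × 2.355) = 25.141403 rev/s
rpm = 60·n = 1508.484207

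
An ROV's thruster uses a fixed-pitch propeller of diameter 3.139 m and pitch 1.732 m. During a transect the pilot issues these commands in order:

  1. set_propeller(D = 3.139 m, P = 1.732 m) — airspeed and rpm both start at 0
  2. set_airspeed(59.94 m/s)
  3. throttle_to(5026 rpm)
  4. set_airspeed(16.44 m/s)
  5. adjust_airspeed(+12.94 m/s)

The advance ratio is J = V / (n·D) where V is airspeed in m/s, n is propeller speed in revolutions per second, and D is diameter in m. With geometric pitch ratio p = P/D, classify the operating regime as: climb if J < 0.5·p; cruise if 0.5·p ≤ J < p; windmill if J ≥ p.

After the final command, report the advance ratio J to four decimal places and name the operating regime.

J = 0.1117, regime = climb

set_propeller: D = 3.139 m, P = 1.732 m (p = P/D = 0.551768); state ← (V=0, rpm=0)
set_airspeed(59.94): V ← 59.94 m/s
throttle_to(5026): rpm ← 5026
set_airspeed(16.44): V ← 16.44 m/s
adjust_airspeed(+12.94): V ← 16.44 +12.94 = 29.38 m/s
final state: V = 29.38 m/s, rpm = 5026 → n = rpm/60 = 83.766667 rev/s
J = V / (n·D) = 29.38 / (83.766667 × 3.139) = 0.111735
regime bands: climb J<0.2759 | cruise [0.2759, 0.5518) | windmill J≥0.5518
J = 0.1117 → climb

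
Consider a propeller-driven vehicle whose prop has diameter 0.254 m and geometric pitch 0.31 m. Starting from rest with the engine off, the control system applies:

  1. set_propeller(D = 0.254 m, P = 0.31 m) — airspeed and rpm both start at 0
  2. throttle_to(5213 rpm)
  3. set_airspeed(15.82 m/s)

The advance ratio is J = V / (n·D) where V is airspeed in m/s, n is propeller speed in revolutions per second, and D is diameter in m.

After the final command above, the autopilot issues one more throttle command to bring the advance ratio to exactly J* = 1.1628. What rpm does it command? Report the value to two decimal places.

rpm = 3213.80

set_propeller: D = 0.254 m, P = 0.31 m (p = P/D = 1.220472); state ← (V=0, rpm=0)
throttle_to(5213): rpm ← 5213
set_airspeed(15.82): V ← 15.82 m/s
final state: V = 15.82 m/s, rpm = 5213 → n = rpm/60 = 86.883333 rev/s
target J* = 1.1628; solve J* = V/(n·D) for n: n = V/(J*·D) = 15.82/(1.1628 × 0.254) = 53.563351 rev/s
rpm = 60·n = 3213.801061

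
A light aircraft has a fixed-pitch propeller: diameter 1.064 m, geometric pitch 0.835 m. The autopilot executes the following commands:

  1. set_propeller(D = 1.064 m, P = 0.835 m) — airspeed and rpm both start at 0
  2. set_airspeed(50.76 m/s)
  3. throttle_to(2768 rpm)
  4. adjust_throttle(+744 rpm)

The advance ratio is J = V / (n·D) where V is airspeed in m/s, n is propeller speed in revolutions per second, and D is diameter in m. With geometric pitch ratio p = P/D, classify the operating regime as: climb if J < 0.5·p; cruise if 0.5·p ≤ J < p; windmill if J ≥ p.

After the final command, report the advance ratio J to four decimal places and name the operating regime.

set_propeller: D = 1.064 m, P = 0.835 m (p = P/D = 0.784774); state ← (V=0, rpm=0)
set_airspeed(50.76): V ← 50.76 m/s
throttle_to(2768): rpm ← 2768
adjust_throttle(+744): rpm ← 2768 +744 = 3512
final state: V = 50.76 m/s, rpm = 3512 → n = rpm/60 = 58.533333 rev/s
J = V / (n·D) = 50.76 / (58.533333 × 1.064) = 0.815036
regime bands: climb J<0.3924 | cruise [0.3924, 0.7848) | windmill J≥0.7848
J = 0.8150 → windmill

J = 0.8150, regime = windmill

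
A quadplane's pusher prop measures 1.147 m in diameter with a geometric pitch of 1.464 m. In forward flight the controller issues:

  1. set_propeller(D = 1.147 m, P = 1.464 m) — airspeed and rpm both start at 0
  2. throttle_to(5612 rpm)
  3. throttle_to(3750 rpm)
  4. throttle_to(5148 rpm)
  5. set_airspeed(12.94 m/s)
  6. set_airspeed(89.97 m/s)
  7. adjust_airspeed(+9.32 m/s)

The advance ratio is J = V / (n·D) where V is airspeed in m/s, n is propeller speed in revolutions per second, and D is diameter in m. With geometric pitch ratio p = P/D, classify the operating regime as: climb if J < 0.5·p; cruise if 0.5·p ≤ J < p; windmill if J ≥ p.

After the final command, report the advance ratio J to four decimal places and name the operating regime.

J = 1.0089, regime = cruise

set_propeller: D = 1.147 m, P = 1.464 m (p = P/D = 1.276373); state ← (V=0, rpm=0)
throttle_to(5612): rpm ← 5612
throttle_to(3750): rpm ← 3750
throttle_to(5148): rpm ← 5148
set_airspeed(12.94): V ← 12.94 m/s
set_airspeed(89.97): V ← 89.97 m/s
adjust_airspeed(+9.32): V ← 89.97 +9.32 = 99.29 m/s
final state: V = 99.29 m/s, rpm = 5148 → n = rpm/60 = 85.800000 rev/s
J = V / (n·D) = 99.29 / (85.800000 × 1.147) = 1.008916
regime bands: climb J<0.6382 | cruise [0.6382, 1.2764) | windmill J≥1.2764
J = 1.0089 → cruise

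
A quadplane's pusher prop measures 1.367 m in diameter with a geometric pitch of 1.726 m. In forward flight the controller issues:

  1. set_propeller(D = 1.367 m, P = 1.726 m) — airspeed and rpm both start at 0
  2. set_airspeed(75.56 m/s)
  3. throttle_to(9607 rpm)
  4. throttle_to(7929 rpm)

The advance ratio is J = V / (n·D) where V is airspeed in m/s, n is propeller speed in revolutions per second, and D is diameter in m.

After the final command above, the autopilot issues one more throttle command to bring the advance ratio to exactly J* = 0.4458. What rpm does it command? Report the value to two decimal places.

set_propeller: D = 1.367 m, P = 1.726 m (p = P/D = 1.262619); state ← (V=0, rpm=0)
set_airspeed(75.56): V ← 75.56 m/s
throttle_to(9607): rpm ← 9607
throttle_to(7929): rpm ← 7929
final state: V = 75.56 m/s, rpm = 7929 → n = rpm/60 = 132.150000 rev/s
target J* = 0.4458; solve J* = V/(n·D) for n: n = V/(J*·D) = 75.56/(0.4458 × 1.367) = 123.989061 rev/s
rpm = 60·n = 7439.343652

rpm = 7439.34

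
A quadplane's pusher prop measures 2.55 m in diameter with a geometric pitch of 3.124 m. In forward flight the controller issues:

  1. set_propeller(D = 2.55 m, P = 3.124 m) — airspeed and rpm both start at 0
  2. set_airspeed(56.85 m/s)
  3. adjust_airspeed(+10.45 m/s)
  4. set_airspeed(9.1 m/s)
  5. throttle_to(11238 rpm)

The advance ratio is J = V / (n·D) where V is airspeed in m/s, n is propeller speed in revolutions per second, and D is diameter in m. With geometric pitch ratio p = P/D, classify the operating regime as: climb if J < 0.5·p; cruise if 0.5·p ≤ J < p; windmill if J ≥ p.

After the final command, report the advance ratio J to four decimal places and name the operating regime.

set_propeller: D = 2.55 m, P = 3.124 m (p = P/D = 1.225098); state ← (V=0, rpm=0)
set_airspeed(56.85): V ← 56.85 m/s
adjust_airspeed(+10.45): V ← 56.85 +10.45 = 67.3 m/s
set_airspeed(9.1): V ← 9.1 m/s
throttle_to(11238): rpm ← 11238
final state: V = 9.1 m/s, rpm = 11238 → n = rpm/60 = 187.300000 rev/s
J = V / (n·D) = 9.1 / (187.300000 × 2.55) = 0.019053
regime bands: climb J<0.6125 | cruise [0.6125, 1.2251) | windmill J≥1.2251
J = 0.0191 → climb

J = 0.0191, regime = climb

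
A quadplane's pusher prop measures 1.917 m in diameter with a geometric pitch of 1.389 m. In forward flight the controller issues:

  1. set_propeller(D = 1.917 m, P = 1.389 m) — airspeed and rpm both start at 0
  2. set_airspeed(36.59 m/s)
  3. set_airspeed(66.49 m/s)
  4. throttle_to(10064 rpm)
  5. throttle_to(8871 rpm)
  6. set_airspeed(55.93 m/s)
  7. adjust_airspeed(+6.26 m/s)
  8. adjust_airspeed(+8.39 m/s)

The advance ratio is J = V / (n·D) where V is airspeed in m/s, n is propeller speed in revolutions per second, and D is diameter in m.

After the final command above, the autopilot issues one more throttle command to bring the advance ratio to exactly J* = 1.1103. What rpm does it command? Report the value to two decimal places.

rpm = 1989.62

set_propeller: D = 1.917 m, P = 1.389 m (p = P/D = 0.724570); state ← (V=0, rpm=0)
set_airspeed(36.59): V ← 36.59 m/s
set_airspeed(66.49): V ← 66.49 m/s
throttle_to(10064): rpm ← 10064
throttle_to(8871): rpm ← 8871
set_airspeed(55.93): V ← 55.93 m/s
adjust_airspeed(+6.26): V ← 55.93 +6.26 = 62.19 m/s
adjust_airspeed(+8.39): V ← 62.19 +8.39 = 70.58 m/s
final state: V = 70.58 m/s, rpm = 8871 → n = rpm/60 = 147.850000 rev/s
target J* = 1.1103; solve J* = V/(n·D) for n: n = V/(J*·D) = 70.58/(1.1103 × 1.917) = 33.160357 rev/s
rpm = 60·n = 1989.621438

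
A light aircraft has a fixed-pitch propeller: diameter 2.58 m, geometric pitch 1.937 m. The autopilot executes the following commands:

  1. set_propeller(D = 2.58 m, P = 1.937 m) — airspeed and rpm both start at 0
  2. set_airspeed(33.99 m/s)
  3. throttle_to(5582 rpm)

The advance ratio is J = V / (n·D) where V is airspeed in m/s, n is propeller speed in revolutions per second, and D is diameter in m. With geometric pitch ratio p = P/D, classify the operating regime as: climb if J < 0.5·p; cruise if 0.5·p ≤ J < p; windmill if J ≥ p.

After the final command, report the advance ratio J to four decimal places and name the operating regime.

set_propeller: D = 2.58 m, P = 1.937 m (p = P/D = 0.750775); state ← (V=0, rpm=0)
set_airspeed(33.99): V ← 33.99 m/s
throttle_to(5582): rpm ← 5582
final state: V = 33.99 m/s, rpm = 5582 → n = rpm/60 = 93.033333 rev/s
J = V / (n·D) = 33.99 / (93.033333 × 2.58) = 0.141610
regime bands: climb J<0.3754 | cruise [0.3754, 0.7508) | windmill J≥0.7508
J = 0.1416 → climb

J = 0.1416, regime = climb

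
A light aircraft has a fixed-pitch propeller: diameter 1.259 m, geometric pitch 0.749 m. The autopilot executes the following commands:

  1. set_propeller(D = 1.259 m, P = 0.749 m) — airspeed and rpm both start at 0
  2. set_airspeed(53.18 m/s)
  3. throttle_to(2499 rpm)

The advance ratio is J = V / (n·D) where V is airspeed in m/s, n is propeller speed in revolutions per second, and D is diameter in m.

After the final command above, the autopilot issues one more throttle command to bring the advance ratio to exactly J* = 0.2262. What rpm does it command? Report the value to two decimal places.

set_propeller: D = 1.259 m, P = 0.749 m (p = P/D = 0.594917); state ← (V=0, rpm=0)
set_airspeed(53.18): V ← 53.18 m/s
throttle_to(2499): rpm ← 2499
final state: V = 53.18 m/s, rpm = 2499 → n = rpm/60 = 41.650000 rev/s
target J* = 0.2262; solve J* = V/(n·D) for n: n = V/(J*·D) = 53.18/(0.2262 × 1.259) = 186.736839 rev/s
rpm = 60·n = 11204.210322

rpm = 11204.21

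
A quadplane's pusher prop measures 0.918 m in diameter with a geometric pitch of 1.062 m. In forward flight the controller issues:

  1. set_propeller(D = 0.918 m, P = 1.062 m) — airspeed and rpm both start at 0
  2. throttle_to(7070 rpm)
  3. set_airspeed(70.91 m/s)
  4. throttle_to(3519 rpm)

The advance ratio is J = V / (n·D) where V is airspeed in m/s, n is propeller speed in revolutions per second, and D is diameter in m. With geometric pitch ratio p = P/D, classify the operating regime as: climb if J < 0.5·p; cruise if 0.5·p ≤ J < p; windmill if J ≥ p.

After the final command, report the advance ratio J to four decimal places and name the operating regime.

set_propeller: D = 0.918 m, P = 1.062 m (p = P/D = 1.156863); state ← (V=0, rpm=0)
throttle_to(7070): rpm ← 7070
set_airspeed(70.91): V ← 70.91 m/s
throttle_to(3519): rpm ← 3519
final state: V = 70.91 m/s, rpm = 3519 → n = rpm/60 = 58.650000 rev/s
J = V / (n·D) = 70.91 / (58.650000 × 0.918) = 1.317033
regime bands: climb J<0.5784 | cruise [0.5784, 1.1569) | windmill J≥1.1569
J = 1.3170 → windmill

J = 1.3170, regime = windmill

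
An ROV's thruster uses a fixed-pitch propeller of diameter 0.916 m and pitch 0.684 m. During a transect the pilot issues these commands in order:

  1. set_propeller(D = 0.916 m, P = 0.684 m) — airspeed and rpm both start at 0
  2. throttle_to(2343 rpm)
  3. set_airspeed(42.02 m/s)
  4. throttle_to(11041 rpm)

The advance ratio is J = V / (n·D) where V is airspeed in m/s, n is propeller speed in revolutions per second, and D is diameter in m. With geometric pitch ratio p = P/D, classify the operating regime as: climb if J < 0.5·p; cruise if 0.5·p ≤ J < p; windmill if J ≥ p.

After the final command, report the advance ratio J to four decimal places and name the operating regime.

J = 0.2493, regime = climb

set_propeller: D = 0.916 m, P = 0.684 m (p = P/D = 0.746725); state ← (V=0, rpm=0)
throttle_to(2343): rpm ← 2343
set_airspeed(42.02): V ← 42.02 m/s
throttle_to(11041): rpm ← 11041
final state: V = 42.02 m/s, rpm = 11041 → n = rpm/60 = 184.016667 rev/s
J = V / (n·D) = 42.02 / (184.016667 × 0.916) = 0.249289
regime bands: climb J<0.3734 | cruise [0.3734, 0.7467) | windmill J≥0.7467
J = 0.2493 → climb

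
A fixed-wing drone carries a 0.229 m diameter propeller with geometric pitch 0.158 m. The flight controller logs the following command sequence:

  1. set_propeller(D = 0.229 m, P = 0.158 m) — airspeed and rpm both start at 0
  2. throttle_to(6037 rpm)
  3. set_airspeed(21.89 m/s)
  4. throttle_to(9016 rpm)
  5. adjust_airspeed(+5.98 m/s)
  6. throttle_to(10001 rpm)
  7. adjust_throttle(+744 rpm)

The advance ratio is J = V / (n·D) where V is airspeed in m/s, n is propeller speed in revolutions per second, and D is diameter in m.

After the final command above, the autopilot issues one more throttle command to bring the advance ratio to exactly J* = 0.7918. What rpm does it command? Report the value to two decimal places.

set_propeller: D = 0.229 m, P = 0.158 m (p = P/D = 0.689956); state ← (V=0, rpm=0)
throttle_to(6037): rpm ← 6037
set_airspeed(21.89): V ← 21.89 m/s
throttle_to(9016): rpm ← 9016
adjust_airspeed(+5.98): V ← 21.89 +5.98 = 27.87 m/s
throttle_to(10001): rpm ← 10001
adjust_throttle(+744): rpm ← 10001 +744 = 10745
final state: V = 27.87 m/s, rpm = 10745 → n = rpm/60 = 179.083333 rev/s
target J* = 0.7918; solve J* = V/(n·D) for n: n = V/(J*·D) = 27.87/(0.7918 × 0.229) = 153.704290 rev/s
rpm = 60·n = 9222.257396

rpm = 9222.26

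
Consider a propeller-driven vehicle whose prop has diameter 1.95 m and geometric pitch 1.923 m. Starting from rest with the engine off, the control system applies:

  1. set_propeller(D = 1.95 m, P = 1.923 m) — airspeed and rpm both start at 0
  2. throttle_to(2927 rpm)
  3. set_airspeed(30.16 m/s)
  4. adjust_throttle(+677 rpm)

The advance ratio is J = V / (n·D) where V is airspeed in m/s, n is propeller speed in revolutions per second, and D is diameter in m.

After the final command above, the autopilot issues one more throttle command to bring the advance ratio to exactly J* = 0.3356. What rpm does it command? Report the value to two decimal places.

rpm = 2765.20

set_propeller: D = 1.95 m, P = 1.923 m (p = P/D = 0.986154); state ← (V=0, rpm=0)
throttle_to(2927): rpm ← 2927
set_airspeed(30.16): V ← 30.16 m/s
adjust_throttle(+677): rpm ← 2927 +677 = 3604
final state: V = 30.16 m/s, rpm = 3604 → n = rpm/60 = 60.066667 rev/s
target J* = 0.3356; solve J* = V/(n·D) for n: n = V/(J*·D) = 30.16/(0.3356 × 1.95) = 46.086611 rev/s
rpm = 60·n = 2765.196663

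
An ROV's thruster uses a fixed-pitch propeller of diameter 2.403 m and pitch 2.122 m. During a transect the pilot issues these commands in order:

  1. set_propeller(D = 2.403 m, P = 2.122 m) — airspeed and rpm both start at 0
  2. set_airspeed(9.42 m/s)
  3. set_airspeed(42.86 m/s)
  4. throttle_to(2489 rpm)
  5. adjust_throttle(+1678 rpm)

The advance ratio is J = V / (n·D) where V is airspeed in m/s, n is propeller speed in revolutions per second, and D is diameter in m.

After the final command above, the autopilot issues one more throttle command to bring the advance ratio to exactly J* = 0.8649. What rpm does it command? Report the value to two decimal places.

rpm = 1237.32

set_propeller: D = 2.403 m, P = 2.122 m (p = P/D = 0.883063); state ← (V=0, rpm=0)
set_airspeed(9.42): V ← 9.42 m/s
set_airspeed(42.86): V ← 42.86 m/s
throttle_to(2489): rpm ← 2489
adjust_throttle(+1678): rpm ← 2489 +1678 = 4167
final state: V = 42.86 m/s, rpm = 4167 → n = rpm/60 = 69.450000 rev/s
target J* = 0.8649; solve J* = V/(n·D) for n: n = V/(J*·D) = 42.86/(0.8649 × 2.403) = 20.622081 rev/s
rpm = 60·n = 1237.324890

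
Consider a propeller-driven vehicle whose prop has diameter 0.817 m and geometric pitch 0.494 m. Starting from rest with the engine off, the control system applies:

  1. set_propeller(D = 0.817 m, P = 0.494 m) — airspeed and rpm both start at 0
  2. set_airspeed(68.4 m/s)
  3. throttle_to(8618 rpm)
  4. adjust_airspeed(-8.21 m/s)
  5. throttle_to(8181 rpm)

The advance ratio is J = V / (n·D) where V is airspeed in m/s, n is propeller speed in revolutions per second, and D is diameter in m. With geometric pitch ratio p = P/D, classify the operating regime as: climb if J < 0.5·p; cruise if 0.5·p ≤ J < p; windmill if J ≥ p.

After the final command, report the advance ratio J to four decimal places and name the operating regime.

set_propeller: D = 0.817 m, P = 0.494 m (p = P/D = 0.604651); state ← (V=0, rpm=0)
set_airspeed(68.4): V ← 68.4 m/s
throttle_to(8618): rpm ← 8618
adjust_airspeed(-8.21): V ← 68.4 -8.21 = 60.19 m/s
throttle_to(8181): rpm ← 8181
final state: V = 60.19 m/s, rpm = 8181 → n = rpm/60 = 136.350000 rev/s
J = V / (n·D) = 60.19 / (136.350000 × 0.817) = 0.540315
regime bands: climb J<0.3023 | cruise [0.3023, 0.6047) | windmill J≥0.6047
J = 0.5403 → cruise

J = 0.5403, regime = cruise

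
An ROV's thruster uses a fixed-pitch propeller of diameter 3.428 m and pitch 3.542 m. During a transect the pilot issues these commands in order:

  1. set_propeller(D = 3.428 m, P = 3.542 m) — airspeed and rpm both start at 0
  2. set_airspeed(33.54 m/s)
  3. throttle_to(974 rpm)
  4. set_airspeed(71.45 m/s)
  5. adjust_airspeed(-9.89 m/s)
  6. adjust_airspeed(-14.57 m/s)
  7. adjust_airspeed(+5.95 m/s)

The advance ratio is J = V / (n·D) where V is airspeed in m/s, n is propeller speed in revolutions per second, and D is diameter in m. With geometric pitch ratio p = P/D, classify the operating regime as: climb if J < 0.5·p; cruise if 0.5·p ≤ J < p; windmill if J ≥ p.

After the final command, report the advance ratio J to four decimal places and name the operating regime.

set_propeller: D = 3.428 m, P = 3.542 m (p = P/D = 1.033256); state ← (V=0, rpm=0)
set_airspeed(33.54): V ← 33.54 m/s
throttle_to(974): rpm ← 974
set_airspeed(71.45): V ← 71.45 m/s
adjust_airspeed(-9.89): V ← 71.45 -9.89 = 61.56 m/s
adjust_airspeed(-14.57): V ← 61.56 -14.57 = 46.99 m/s
adjust_airspeed(+5.95): V ← 46.99 +5.95 = 52.94 m/s
final state: V = 52.94 m/s, rpm = 974 → n = rpm/60 = 16.233333 rev/s
J = V / (n·D) = 52.94 / (16.233333 × 3.428) = 0.951339
regime bands: climb J<0.5166 | cruise [0.5166, 1.0333) | windmill J≥1.0333
J = 0.9513 → cruise

J = 0.9513, regime = cruise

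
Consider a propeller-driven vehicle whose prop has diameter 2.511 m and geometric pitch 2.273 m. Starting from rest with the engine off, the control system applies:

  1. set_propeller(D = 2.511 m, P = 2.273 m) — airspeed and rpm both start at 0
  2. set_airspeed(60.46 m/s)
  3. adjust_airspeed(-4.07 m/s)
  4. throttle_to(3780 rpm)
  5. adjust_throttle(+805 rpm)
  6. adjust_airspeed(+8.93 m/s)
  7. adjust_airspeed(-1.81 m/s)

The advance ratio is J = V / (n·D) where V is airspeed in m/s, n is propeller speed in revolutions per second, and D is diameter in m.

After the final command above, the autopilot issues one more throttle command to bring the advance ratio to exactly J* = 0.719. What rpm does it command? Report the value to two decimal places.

rpm = 2110.66

set_propeller: D = 2.511 m, P = 2.273 m (p = P/D = 0.905217); state ← (V=0, rpm=0)
set_airspeed(60.46): V ← 60.46 m/s
adjust_airspeed(-4.07): V ← 60.46 -4.07 = 56.39 m/s
throttle_to(3780): rpm ← 3780
adjust_throttle(+805): rpm ← 3780 +805 = 4585
adjust_airspeed(+8.93): V ← 56.39 +8.93 = 65.32 m/s
adjust_airspeed(-1.81): V ← 65.32 -1.81 = 63.51 m/s
final state: V = 63.51 m/s, rpm = 4585 → n = rpm/60 = 76.416667 rev/s
target J* = 0.719; solve J* = V/(n·D) for n: n = V/(J*·D) = 63.51/(0.719 × 2.511) = 35.177625 rev/s
rpm = 60·n = 2110.657474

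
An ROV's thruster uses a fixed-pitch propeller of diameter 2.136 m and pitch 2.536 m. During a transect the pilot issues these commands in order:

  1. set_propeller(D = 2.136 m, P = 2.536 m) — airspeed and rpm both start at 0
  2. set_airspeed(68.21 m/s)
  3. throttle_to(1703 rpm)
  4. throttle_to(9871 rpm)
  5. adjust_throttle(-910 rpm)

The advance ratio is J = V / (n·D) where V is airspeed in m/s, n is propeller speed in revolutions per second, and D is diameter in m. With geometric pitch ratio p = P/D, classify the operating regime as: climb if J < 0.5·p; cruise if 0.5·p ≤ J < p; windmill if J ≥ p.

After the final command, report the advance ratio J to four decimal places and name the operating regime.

J = 0.2138, regime = climb

set_propeller: D = 2.136 m, P = 2.536 m (p = P/D = 1.187266); state ← (V=0, rpm=0)
set_airspeed(68.21): V ← 68.21 m/s
throttle_to(1703): rpm ← 1703
throttle_to(9871): rpm ← 9871
adjust_throttle(-910): rpm ← 9871 -910 = 8961
final state: V = 68.21 m/s, rpm = 8961 → n = rpm/60 = 149.350000 rev/s
J = V / (n·D) = 68.21 / (149.350000 × 2.136) = 0.213817
regime bands: climb J<0.5936 | cruise [0.5936, 1.1873) | windmill J≥1.1873
J = 0.2138 → climb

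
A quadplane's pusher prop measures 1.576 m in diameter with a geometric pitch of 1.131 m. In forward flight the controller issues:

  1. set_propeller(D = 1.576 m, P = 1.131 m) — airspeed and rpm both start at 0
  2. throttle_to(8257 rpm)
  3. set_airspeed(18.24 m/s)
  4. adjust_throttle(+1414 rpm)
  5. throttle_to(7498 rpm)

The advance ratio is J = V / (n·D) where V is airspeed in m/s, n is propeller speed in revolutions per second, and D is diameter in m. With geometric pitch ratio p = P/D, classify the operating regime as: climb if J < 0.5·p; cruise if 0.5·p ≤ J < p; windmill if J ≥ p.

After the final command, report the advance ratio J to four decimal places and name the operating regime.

set_propeller: D = 1.576 m, P = 1.131 m (p = P/D = 0.717640); state ← (V=0, rpm=0)
throttle_to(8257): rpm ← 8257
set_airspeed(18.24): V ← 18.24 m/s
adjust_throttle(+1414): rpm ← 8257 +1414 = 9671
throttle_to(7498): rpm ← 7498
final state: V = 18.24 m/s, rpm = 7498 → n = rpm/60 = 124.966667 rev/s
J = V / (n·D) = 18.24 / (124.966667 × 1.576) = 0.092614
regime bands: climb J<0.3588 | cruise [0.3588, 0.7176) | windmill J≥0.7176
J = 0.0926 → climb

J = 0.0926, regime = climb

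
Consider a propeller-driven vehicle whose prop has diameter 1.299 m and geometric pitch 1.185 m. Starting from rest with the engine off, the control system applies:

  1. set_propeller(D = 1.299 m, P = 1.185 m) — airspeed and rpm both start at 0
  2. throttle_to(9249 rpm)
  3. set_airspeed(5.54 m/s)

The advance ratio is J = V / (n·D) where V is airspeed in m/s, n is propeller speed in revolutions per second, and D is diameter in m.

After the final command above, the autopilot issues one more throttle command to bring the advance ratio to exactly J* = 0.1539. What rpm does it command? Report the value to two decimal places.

rpm = 1662.70

set_propeller: D = 1.299 m, P = 1.185 m (p = P/D = 0.912240); state ← (V=0, rpm=0)
throttle_to(9249): rpm ← 9249
set_airspeed(5.54): V ← 5.54 m/s
final state: V = 5.54 m/s, rpm = 9249 → n = rpm/60 = 154.150000 rev/s
target J* = 0.1539; solve J* = V/(n·D) for n: n = V/(J*·D) = 5.54/(0.1539 × 1.299) = 27.711625 rev/s
rpm = 60·n = 1662.697502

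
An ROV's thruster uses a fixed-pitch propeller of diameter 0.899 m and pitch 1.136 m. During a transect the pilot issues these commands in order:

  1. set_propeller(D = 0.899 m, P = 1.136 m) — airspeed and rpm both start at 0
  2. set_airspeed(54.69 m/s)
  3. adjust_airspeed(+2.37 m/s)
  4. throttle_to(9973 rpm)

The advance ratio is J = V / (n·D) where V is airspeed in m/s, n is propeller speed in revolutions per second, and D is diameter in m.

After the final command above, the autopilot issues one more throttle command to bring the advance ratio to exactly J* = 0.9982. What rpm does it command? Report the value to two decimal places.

rpm = 3815.10

set_propeller: D = 0.899 m, P = 1.136 m (p = P/D = 1.263626); state ← (V=0, rpm=0)
set_airspeed(54.69): V ← 54.69 m/s
adjust_airspeed(+2.37): V ← 54.69 +2.37 = 57.06 m/s
throttle_to(9973): rpm ← 9973
final state: V = 57.06 m/s, rpm = 9973 → n = rpm/60 = 166.216667 rev/s
target J* = 0.9982; solve J* = V/(n·D) for n: n = V/(J*·D) = 57.06/(0.9982 × 0.899) = 63.584976 rev/s
rpm = 60·n = 3815.098546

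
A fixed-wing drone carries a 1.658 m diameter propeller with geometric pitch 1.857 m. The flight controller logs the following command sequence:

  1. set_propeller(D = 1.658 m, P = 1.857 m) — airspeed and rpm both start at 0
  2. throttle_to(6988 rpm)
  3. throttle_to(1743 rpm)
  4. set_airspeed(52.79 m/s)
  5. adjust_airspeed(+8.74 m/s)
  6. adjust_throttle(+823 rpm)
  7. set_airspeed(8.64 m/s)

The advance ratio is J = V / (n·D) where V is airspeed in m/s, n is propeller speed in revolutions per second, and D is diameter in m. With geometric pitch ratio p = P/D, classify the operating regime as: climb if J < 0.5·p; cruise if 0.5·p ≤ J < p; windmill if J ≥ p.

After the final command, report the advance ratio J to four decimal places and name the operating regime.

set_propeller: D = 1.658 m, P = 1.857 m (p = P/D = 1.120024); state ← (V=0, rpm=0)
throttle_to(6988): rpm ← 6988
throttle_to(1743): rpm ← 1743
set_airspeed(52.79): V ← 52.79 m/s
adjust_airspeed(+8.74): V ← 52.79 +8.74 = 61.53 m/s
adjust_throttle(+823): rpm ← 1743 +823 = 2566
set_airspeed(8.64): V ← 8.64 m/s
final state: V = 8.64 m/s, rpm = 2566 → n = rpm/60 = 42.766667 rev/s
J = V / (n·D) = 8.64 / (42.766667 × 1.658) = 0.121850
regime bands: climb J<0.5600 | cruise [0.5600, 1.1200) | windmill J≥1.1200
J = 0.1218 → climb

J = 0.1218, regime = climb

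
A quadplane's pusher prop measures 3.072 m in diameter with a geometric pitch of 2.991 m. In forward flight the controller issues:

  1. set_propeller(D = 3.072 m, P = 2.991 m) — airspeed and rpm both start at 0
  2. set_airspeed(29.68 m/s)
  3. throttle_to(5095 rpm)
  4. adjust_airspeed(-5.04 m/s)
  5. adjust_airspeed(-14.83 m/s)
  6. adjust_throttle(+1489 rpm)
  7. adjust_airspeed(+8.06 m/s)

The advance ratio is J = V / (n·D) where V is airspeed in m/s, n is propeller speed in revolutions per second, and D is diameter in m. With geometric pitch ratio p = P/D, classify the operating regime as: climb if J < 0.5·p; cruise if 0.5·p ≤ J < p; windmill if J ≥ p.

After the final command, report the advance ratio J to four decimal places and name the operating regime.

J = 0.0530, regime = climb

set_propeller: D = 3.072 m, P = 2.991 m (p = P/D = 0.973633); state ← (V=0, rpm=0)
set_airspeed(29.68): V ← 29.68 m/s
throttle_to(5095): rpm ← 5095
adjust_airspeed(-5.04): V ← 29.68 -5.04 = 24.64 m/s
adjust_airspeed(-14.83): V ← 24.64 -14.83 = 9.81 m/s
adjust_throttle(+1489): rpm ← 5095 +1489 = 6584
adjust_airspeed(+8.06): V ← 9.81 +8.06 = 17.87 m/s
final state: V = 17.87 m/s, rpm = 6584 → n = rpm/60 = 109.733333 rev/s
J = V / (n·D) = 17.87 / (109.733333 × 3.072) = 0.053011
regime bands: climb J<0.4868 | cruise [0.4868, 0.9736) | windmill J≥0.9736
J = 0.0530 → climb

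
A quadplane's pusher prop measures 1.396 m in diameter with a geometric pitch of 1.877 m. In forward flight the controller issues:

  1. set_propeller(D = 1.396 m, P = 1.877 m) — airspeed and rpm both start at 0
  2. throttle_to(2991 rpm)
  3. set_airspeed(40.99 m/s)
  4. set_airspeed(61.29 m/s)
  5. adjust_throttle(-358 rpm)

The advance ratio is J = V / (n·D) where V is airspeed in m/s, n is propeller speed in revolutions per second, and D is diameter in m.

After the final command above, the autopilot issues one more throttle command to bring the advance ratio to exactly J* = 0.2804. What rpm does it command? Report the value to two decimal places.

rpm = 9394.58

set_propeller: D = 1.396 m, P = 1.877 m (p = P/D = 1.344556); state ← (V=0, rpm=0)
throttle_to(2991): rpm ← 2991
set_airspeed(40.99): V ← 40.99 m/s
set_airspeed(61.29): V ← 61.29 m/s
adjust_throttle(-358): rpm ← 2991 -358 = 2633
final state: V = 61.29 m/s, rpm = 2633 → n = rpm/60 = 43.883333 rev/s
target J* = 0.2804; solve J* = V/(n·D) for n: n = V/(J*·D) = 61.29/(0.2804 × 1.396) = 156.576360 rev/s
rpm = 60·n = 9394.581625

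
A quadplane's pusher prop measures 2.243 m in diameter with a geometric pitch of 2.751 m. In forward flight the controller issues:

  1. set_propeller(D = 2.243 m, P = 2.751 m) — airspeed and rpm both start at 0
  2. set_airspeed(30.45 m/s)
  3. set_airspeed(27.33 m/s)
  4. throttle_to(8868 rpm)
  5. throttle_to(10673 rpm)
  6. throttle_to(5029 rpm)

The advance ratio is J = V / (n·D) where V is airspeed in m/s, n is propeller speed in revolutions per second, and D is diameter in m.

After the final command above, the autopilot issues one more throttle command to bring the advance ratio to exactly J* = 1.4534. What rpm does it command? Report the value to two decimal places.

rpm = 503.01

set_propeller: D = 2.243 m, P = 2.751 m (p = P/D = 1.226482); state ← (V=0, rpm=0)
set_airspeed(30.45): V ← 30.45 m/s
set_airspeed(27.33): V ← 27.33 m/s
throttle_to(8868): rpm ← 8868
throttle_to(10673): rpm ← 10673
throttle_to(5029): rpm ← 5029
final state: V = 27.33 m/s, rpm = 5029 → n = rpm/60 = 83.816667 rev/s
target J* = 1.4534; solve J* = V/(n·D) for n: n = V/(J*·D) = 27.33/(1.4534 × 2.243) = 8.383497 rev/s
rpm = 60·n = 503.009807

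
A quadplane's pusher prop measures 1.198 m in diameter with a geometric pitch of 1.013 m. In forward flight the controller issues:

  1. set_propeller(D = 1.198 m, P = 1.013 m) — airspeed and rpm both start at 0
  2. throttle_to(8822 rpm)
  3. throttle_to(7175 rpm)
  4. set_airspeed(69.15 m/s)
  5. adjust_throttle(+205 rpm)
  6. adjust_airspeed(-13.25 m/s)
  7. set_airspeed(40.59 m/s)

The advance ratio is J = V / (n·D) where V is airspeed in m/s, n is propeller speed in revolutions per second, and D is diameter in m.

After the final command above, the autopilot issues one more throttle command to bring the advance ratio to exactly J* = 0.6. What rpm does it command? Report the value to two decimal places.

rpm = 3388.15

set_propeller: D = 1.198 m, P = 1.013 m (p = P/D = 0.845576); state ← (V=0, rpm=0)
throttle_to(8822): rpm ← 8822
throttle_to(7175): rpm ← 7175
set_airspeed(69.15): V ← 69.15 m/s
adjust_throttle(+205): rpm ← 7175 +205 = 7380
adjust_airspeed(-13.25): V ← 69.15 -13.25 = 55.9 m/s
set_airspeed(40.59): V ← 40.59 m/s
final state: V = 40.59 m/s, rpm = 7380 → n = rpm/60 = 123.000000 rev/s
target J* = 0.6; solve J* = V/(n·D) for n: n = V/(J*·D) = 40.59/(0.6 × 1.198) = 56.469115 rev/s
rpm = 60·n = 3388.146912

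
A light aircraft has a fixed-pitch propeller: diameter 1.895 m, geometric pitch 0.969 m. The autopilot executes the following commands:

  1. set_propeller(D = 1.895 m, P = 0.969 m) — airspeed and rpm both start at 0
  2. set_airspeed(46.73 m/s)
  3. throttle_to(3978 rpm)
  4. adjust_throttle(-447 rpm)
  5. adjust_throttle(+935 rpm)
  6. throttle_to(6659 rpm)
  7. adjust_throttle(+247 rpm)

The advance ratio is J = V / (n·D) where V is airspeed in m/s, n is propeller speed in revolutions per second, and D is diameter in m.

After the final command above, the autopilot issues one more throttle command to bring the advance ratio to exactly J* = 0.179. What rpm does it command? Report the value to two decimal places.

set_propeller: D = 1.895 m, P = 0.969 m (p = P/D = 0.511346); state ← (V=0, rpm=0)
set_airspeed(46.73): V ← 46.73 m/s
throttle_to(3978): rpm ← 3978
adjust_throttle(-447): rpm ← 3978 -447 = 3531
adjust_throttle(+935): rpm ← 3531 +935 = 4466
throttle_to(6659): rpm ← 6659
adjust_throttle(+247): rpm ← 6659 +247 = 6906
final state: V = 46.73 m/s, rpm = 6906 → n = rpm/60 = 115.100000 rev/s
target J* = 0.179; solve J* = V/(n·D) for n: n = V/(J*·D) = 46.73/(0.179 × 1.895) = 137.763299 rev/s
rpm = 60·n = 8265.797969

rpm = 8265.80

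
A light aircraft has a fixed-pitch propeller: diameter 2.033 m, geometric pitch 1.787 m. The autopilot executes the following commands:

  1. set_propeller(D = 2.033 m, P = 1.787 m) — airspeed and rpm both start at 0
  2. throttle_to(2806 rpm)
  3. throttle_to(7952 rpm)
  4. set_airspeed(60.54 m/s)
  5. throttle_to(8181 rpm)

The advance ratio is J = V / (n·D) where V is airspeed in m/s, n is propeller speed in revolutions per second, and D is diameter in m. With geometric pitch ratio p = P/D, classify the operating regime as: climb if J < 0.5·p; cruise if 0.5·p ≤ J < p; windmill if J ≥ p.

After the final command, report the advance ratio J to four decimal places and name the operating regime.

set_propeller: D = 2.033 m, P = 1.787 m (p = P/D = 0.878997); state ← (V=0, rpm=0)
throttle_to(2806): rpm ← 2806
throttle_to(7952): rpm ← 7952
set_airspeed(60.54): V ← 60.54 m/s
throttle_to(8181): rpm ← 8181
final state: V = 60.54 m/s, rpm = 8181 → n = rpm/60 = 136.350000 rev/s
J = V / (n·D) = 60.54 / (136.350000 × 2.033) = 0.218399
regime bands: climb J<0.4395 | cruise [0.4395, 0.8790) | windmill J≥0.8790
J = 0.2184 → climb

J = 0.2184, regime = climb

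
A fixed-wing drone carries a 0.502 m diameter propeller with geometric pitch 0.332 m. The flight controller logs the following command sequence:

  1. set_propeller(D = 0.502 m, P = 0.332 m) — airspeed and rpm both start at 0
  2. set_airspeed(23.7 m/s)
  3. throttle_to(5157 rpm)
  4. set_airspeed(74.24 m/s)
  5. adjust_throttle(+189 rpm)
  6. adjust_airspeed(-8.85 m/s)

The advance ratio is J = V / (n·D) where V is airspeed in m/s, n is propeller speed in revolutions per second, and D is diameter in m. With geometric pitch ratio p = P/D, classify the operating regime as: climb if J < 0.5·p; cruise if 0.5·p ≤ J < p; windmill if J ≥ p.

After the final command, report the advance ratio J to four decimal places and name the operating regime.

set_propeller: D = 0.502 m, P = 0.332 m (p = P/D = 0.661355); state ← (V=0, rpm=0)
set_airspeed(23.7): V ← 23.7 m/s
throttle_to(5157): rpm ← 5157
set_airspeed(74.24): V ← 74.24 m/s
adjust_throttle(+189): rpm ← 5157 +189 = 5346
adjust_airspeed(-8.85): V ← 74.24 -8.85 = 65.39 m/s
final state: V = 65.39 m/s, rpm = 5346 → n = rpm/60 = 89.100000 rev/s
J = V / (n·D) = 65.39 / (89.100000 × 0.502) = 1.461941
regime bands: climb J<0.3307 | cruise [0.3307, 0.6614) | windmill J≥0.6614
J = 1.4619 → windmill

J = 1.4619, regime = windmill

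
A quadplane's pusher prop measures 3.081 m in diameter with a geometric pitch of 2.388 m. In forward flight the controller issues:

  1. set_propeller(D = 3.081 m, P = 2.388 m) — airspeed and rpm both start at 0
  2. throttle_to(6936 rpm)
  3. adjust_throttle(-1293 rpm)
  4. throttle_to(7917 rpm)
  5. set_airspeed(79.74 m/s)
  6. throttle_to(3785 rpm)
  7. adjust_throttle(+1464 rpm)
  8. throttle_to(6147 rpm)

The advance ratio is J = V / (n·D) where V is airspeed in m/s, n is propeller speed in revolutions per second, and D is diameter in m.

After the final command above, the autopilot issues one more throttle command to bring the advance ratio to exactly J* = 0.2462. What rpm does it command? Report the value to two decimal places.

set_propeller: D = 3.081 m, P = 2.388 m (p = P/D = 0.775073); state ← (V=0, rpm=0)
throttle_to(6936): rpm ← 6936
adjust_throttle(-1293): rpm ← 6936 -1293 = 5643
throttle_to(7917): rpm ← 7917
set_airspeed(79.74): V ← 79.74 m/s
throttle_to(3785): rpm ← 3785
adjust_throttle(+1464): rpm ← 3785 +1464 = 5249
throttle_to(6147): rpm ← 6147
final state: V = 79.74 m/s, rpm = 6147 → n = rpm/60 = 102.450000 rev/s
target J* = 0.2462; solve J* = V/(n·D) for n: n = V/(J*·D) = 79.74/(0.2462 × 3.081) = 105.122695 rev/s
rpm = 60·n = 6307.361673

rpm = 6307.36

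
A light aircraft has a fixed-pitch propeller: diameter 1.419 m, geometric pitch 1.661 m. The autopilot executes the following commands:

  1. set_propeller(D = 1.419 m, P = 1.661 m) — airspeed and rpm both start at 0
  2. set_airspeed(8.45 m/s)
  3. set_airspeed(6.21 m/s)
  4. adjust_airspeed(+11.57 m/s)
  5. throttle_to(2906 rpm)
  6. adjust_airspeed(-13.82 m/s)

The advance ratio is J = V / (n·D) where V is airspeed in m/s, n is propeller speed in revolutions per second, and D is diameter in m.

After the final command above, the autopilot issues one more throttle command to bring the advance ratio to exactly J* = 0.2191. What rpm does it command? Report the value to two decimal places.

set_propeller: D = 1.419 m, P = 1.661 m (p = P/D = 1.170543); state ← (V=0, rpm=0)
set_airspeed(8.45): V ← 8.45 m/s
set_airspeed(6.21): V ← 6.21 m/s
adjust_airspeed(+11.57): V ← 6.21 +11.57 = 17.78 m/s
throttle_to(2906): rpm ← 2906
adjust_airspeed(-13.82): V ← 17.78 -13.82 = 3.96 m/s
final state: V = 3.96 m/s, rpm = 2906 → n = rpm/60 = 48.433333 rev/s
target J* = 0.2191; solve J* = V/(n·D) for n: n = V/(J*·D) = 3.96/(0.2191 × 1.419) = 12.737096 rev/s
rpm = 60·n = 764.225744

rpm = 764.23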